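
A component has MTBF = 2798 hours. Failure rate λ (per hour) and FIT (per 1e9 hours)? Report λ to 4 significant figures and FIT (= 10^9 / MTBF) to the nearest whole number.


Formula: λ = 1 / MTBF; FIT = λ × 1e9 = 1e9 / MTBF
λ = 1 / 2798 ≈ 3.574e-04 failures/hour
FIT = 1e9 / 2798 ≈ 357398 failures per 1e9 hours (nearest whole number)

λ = 3.574e-04 /h, FIT = 357398


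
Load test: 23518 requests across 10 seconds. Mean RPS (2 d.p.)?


Formula: throughput = requests / seconds
throughput = 23518 / 10
throughput = 2351.8 requests/second

2351.8 requests/second


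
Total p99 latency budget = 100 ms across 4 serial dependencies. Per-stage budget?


Formula: per_stage = total_budget / stages
per_stage = 100 / 4
per_stage = 25.0 ms

25.0 ms


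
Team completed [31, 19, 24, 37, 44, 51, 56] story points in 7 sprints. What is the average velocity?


Formula: Avg velocity = Total points / Number of sprints
Points: [31, 19, 24, 37, 44, 51, 56]
Sum = 31 + 19 + 24 + 37 + 44 + 51 + 56 = 262
Avg velocity = 262 / 7 = 37.43 points/sprint

37.43 points/sprint


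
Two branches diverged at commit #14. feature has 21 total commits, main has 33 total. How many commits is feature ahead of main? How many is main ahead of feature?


Common ancestor: commit #14
feature commits after divergence: 21 - 14 = 7
main commits after divergence: 33 - 14 = 19
feature is 7 commits ahead of main
main is 19 commits ahead of feature

feature ahead: 7, main ahead: 19


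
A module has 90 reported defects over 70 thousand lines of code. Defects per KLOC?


Defect density = defects / KLOC
Defect density = 90 / 70
Defect density = 1.286 defects/KLOC

1.286 defects/KLOC


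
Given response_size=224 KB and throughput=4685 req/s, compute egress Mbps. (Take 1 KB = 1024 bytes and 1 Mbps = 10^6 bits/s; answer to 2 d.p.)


Formula: Mbps = payload_bytes * RPS * 8 / 1e6
Payload per request = 224 KB = 224 * 1024 = 229376 bytes
Total bytes/sec = 229376 * 4685 = 1074626560
Total bits/sec = 1074626560 * 8 = 8597012480
Mbps = 8597012480 / 1e6 = 8597.01

8597.01 Mbps


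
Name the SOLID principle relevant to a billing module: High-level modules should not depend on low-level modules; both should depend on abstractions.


This describes the Dependency Inversion Principle (DIP)

Dependency Inversion Principle (DIP)


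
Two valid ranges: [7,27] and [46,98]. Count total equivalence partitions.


Valid ranges: [7,27] and [46,98]
Class 1: x < 7 — invalid
Class 2: 7 ≤ x ≤ 27 — valid
Class 3: 27 < x < 46 — invalid (gap between ranges)
Class 4: 46 ≤ x ≤ 98 — valid
Class 5: x > 98 — invalid
Total equivalence classes: 5

5 equivalence classes


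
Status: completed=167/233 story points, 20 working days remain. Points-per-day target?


Formula: Required rate = Remaining points / Days left
Remaining = 233 - 167 = 66 points
Required rate = 66 / 20 = 3.3 points/day

3.3 points/day


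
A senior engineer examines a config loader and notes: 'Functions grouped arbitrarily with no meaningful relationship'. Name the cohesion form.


Reasoning: Worst: random grouping
Type: Coincidental cohesion

Coincidental cohesion


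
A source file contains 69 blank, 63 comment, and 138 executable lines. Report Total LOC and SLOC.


Total LOC = blank + comment + code
Total LOC = 69 + 63 + 138 = 270
SLOC (source only) = code = 138

Total LOC: 270, SLOC: 138


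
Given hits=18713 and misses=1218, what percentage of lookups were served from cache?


Formula: hit rate = hits / (hits + misses) * 100
hit rate = 18713 / (18713 + 1218) * 100
hit rate = 18713 / 19931 * 100
hit rate = 93.89%

93.89%


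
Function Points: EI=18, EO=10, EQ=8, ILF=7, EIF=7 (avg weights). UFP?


UFP = EI*4 + EO*5 + EQ*4 + ILF*10 + EIF*7
UFP = 18*4 + 10*5 + 8*4 + 7*10 + 7*7
UFP = 72 + 50 + 32 + 70 + 49
UFP = 273

273


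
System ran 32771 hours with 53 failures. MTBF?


Formula: MTBF = Total operating time / Number of failures
MTBF = 32771 / 53
MTBF = 618.32 hours

618.32 hours


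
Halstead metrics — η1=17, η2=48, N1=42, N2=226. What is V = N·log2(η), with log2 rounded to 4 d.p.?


Formula: V = N * log2(η), where N = N1 + N2 and η = η1 + η2
η = 17 + 48 = 65
N = 42 + 226 = 268
log2(65) ≈ 6.0224
V = 268 * 6.0224 = 1614.00

1614.00


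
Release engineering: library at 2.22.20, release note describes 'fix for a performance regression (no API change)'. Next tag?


Current: 2.22.20
Change category: 'fix for a performance regression (no API change)' → patch bump
SemVer rule: patch bump → increment PATCH (MAJOR and MINOR unchanged)
New: 2.22.21

2.22.21


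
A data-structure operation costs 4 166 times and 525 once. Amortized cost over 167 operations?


Formula: Amortized cost = Total cost / Operations
Total cost = (166 * 4) + (1 * 525)
Total cost = 664 + 525 = 1189
Amortized = 1189 / 167 = 7.1198

7.1198


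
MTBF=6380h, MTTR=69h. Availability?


Availability = MTBF / (MTBF + MTTR)
Availability = 6380 / (6380 + 69)
Availability = 6380 / 6449
Availability = 98.9301%

98.9301%


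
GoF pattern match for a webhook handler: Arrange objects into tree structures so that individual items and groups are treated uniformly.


This matches the Composite pattern

Composite


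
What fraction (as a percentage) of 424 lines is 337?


Coverage = covered / total * 100
Coverage = 337 / 424 * 100
Coverage = 79.48%

79.48%


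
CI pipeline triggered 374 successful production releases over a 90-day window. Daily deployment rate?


Formula: deployments per day = releases / days
= 374 / 90
= 4.156 deploys/day
(equivalently, 29.09 deploys/week)

4.156 deploys/day


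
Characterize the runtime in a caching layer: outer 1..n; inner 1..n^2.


Reasoning: n times n^2
Complexity: O(n^3)

O(n^3)


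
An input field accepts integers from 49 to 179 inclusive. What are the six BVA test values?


Range: [49, 179]
Boundaries: just below min, min, min+1, max-1, max, just above max
Values: [48, 49, 50, 178, 179, 180]

[48, 49, 50, 178, 179, 180]


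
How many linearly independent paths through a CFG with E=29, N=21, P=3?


Formula: V(G) = E - N + 2P
V(G) = 29 - 21 + 2*3
V(G) = 8 + 6
V(G) = 14

14


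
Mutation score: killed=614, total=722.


Mutation score = killed / total * 100
Mutation score = 614 / 722 * 100
Mutation score = 85.04%

85.04%


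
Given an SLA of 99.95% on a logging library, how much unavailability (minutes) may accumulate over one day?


Formula: allowed downtime = period * (100 - SLA) / 100
Period (day) = 1440 minutes
Unavailability fraction = (100 - 99.95) / 100
Allowed downtime = 1440 * (100 - 99.95) / 100
Allowed downtime = 0.72 minutes

0.72 minutes


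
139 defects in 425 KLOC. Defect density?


Defect density = defects / KLOC
Defect density = 139 / 425
Defect density = 0.327 defects/KLOC

0.327 defects/KLOC


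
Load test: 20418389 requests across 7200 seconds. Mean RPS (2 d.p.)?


Formula: throughput = requests / seconds
throughput = 20418389 / 7200
throughput = 2835.89 requests/second

2835.89 requests/second


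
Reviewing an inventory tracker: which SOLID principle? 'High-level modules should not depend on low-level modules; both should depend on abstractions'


This describes the Dependency Inversion Principle (DIP)

Dependency Inversion Principle (DIP)


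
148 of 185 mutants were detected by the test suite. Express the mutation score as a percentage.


Mutation score = killed / total * 100
Mutation score = 148 / 185 * 100
Mutation score = 80.0%

80.0%


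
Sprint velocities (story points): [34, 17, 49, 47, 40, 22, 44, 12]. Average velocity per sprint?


Formula: Avg velocity = Total points / Number of sprints
Points: [34, 17, 49, 47, 40, 22, 44, 12]
Sum = 34 + 17 + 49 + 47 + 40 + 22 + 44 + 12 = 265
Avg velocity = 265 / 8 = 33.13 points/sprint

33.13 points/sprint


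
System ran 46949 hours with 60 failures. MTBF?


Formula: MTBF = Total operating time / Number of failures
MTBF = 46949 / 60
MTBF = 782.48 hours

782.48 hours


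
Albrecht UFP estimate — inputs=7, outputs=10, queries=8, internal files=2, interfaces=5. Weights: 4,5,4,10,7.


UFP = EI*4 + EO*5 + EQ*4 + ILF*10 + EIF*7
UFP = 7*4 + 10*5 + 8*4 + 2*10 + 5*7
UFP = 28 + 50 + 32 + 20 + 35
UFP = 165

165


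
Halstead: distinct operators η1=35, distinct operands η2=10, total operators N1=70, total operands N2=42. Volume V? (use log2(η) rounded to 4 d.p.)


Formula: V = N * log2(η), where N = N1 + N2 and η = η1 + η2
η = 35 + 10 = 45
N = 70 + 42 = 112
log2(45) ≈ 5.4919
V = 112 * 5.4919 = 615.09

615.09


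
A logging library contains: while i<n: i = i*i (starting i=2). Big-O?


Reasoning: squaring drives double-exponential growth; iterations ~ log log n
Complexity: O(log log n)

O(log log n)


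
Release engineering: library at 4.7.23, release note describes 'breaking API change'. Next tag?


Current: 4.7.23
Change category: 'breaking API change' → major bump
SemVer rule: major bump → increment MAJOR, reset MINOR and PATCH to 0
New: 5.0.0

5.0.0


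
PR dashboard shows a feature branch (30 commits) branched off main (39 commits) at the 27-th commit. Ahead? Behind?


Common ancestor: commit #27
feature commits after divergence: 30 - 27 = 3
main commits after divergence: 39 - 27 = 12
feature is 3 commits ahead of main
main is 12 commits ahead of feature

feature ahead: 3, main ahead: 12


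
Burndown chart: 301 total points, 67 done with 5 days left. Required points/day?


Formula: Required rate = Remaining points / Days left
Remaining = 301 - 67 = 234 points
Required rate = 234 / 5 = 46.8 points/day

46.8 points/day


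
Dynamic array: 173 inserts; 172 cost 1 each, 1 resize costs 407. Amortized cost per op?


Formula: Amortized cost = Total cost / Operations
Total cost = (172 * 1) + (1 * 407)
Total cost = 172 + 407 = 579
Amortized = 579 / 173 = 3.3468

3.3468


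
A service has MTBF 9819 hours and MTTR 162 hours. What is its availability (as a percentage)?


Availability = MTBF / (MTBF + MTTR)
Availability = 9819 / (9819 + 162)
Availability = 9819 / 9981
Availability = 98.3769%

98.3769%


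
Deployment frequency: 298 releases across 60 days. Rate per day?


Formula: deployments per day = releases / days
= 298 / 60
= 4.967 deploys/day
(equivalently, 34.77 deploys/week)

4.967 deploys/day


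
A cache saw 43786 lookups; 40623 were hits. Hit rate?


Formula: hit rate = hits / (hits + misses) * 100
hit rate = 40623 / (40623 + 3163) * 100
hit rate = 40623 / 43786 * 100
hit rate = 92.78%

92.78%


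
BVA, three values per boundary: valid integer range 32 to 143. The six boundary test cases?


Range: [32, 143]
Boundaries: just below min, min, min+1, max-1, max, just above max
Values: [31, 32, 33, 142, 143, 144]

[31, 32, 33, 142, 143, 144]


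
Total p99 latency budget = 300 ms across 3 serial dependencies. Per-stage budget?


Formula: per_stage = total_budget / stages
per_stage = 300 / 3
per_stage = 100.0 ms

100.0 ms


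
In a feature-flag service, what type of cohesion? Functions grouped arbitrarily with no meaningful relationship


Reasoning: Worst: random grouping
Type: Coincidental cohesion

Coincidental cohesion


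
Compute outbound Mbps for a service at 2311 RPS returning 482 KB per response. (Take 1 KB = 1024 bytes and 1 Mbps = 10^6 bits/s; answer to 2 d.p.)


Formula: Mbps = payload_bytes * RPS * 8 / 1e6
Payload per request = 482 KB = 482 * 1024 = 493568 bytes
Total bytes/sec = 493568 * 2311 = 1140635648
Total bits/sec = 1140635648 * 8 = 9125085184
Mbps = 9125085184 / 1e6 = 9125.09

9125.09 Mbps


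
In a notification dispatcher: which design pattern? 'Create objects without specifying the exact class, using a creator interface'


This matches the Factory Method pattern

Factory Method


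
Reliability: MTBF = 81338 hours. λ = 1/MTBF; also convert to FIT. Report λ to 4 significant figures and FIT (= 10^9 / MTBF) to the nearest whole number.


Formula: λ = 1 / MTBF; FIT = λ × 1e9 = 1e9 / MTBF
λ = 1 / 81338 ≈ 1.229e-05 failures/hour
FIT = 1e9 / 81338 ≈ 12294 failures per 1e9 hours (nearest whole number)

λ = 1.229e-05 /h, FIT = 12294


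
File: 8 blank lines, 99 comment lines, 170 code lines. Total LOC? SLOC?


Total LOC = blank + comment + code
Total LOC = 8 + 99 + 170 = 277
SLOC (source only) = code = 170

Total LOC: 277, SLOC: 170


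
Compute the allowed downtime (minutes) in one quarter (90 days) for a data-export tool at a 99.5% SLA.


Formula: allowed downtime = period * (100 - SLA) / 100
Period (quarter (90 days)) = 129600 minutes
Unavailability fraction = (100 - 99.5) / 100
Allowed downtime = 129600 * (100 - 99.5) / 100
Allowed downtime = 648.0 minutes

648.0 minutes


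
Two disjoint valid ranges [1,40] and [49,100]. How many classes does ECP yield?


Valid ranges: [1,40] and [49,100]
Class 1: x < 1 — invalid
Class 2: 1 ≤ x ≤ 40 — valid
Class 3: 40 < x < 49 — invalid (gap between ranges)
Class 4: 49 ≤ x ≤ 100 — valid
Class 5: x > 100 — invalid
Total equivalence classes: 5

5 equivalence classes


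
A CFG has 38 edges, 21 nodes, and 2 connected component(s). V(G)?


Formula: V(G) = E - N + 2P
V(G) = 38 - 21 + 2*2
V(G) = 17 + 4
V(G) = 21

21


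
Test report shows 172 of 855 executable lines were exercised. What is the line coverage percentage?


Coverage = covered / total * 100
Coverage = 172 / 855 * 100
Coverage = 20.12%

20.12%


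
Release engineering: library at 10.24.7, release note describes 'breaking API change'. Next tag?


Current: 10.24.7
Change category: 'breaking API change' → major bump
SemVer rule: major bump → increment MAJOR, reset MINOR and PATCH to 0
New: 11.0.0

11.0.0


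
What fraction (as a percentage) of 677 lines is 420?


Coverage = covered / total * 100
Coverage = 420 / 677 * 100
Coverage = 62.04%

62.04%


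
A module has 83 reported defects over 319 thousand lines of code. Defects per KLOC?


Defect density = defects / KLOC
Defect density = 83 / 319
Defect density = 0.26 defects/KLOC

0.26 defects/KLOC


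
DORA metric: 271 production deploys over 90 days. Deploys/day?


Formula: deployments per day = releases / days
= 271 / 90
= 3.011 deploys/day
(equivalently, 21.08 deploys/week)

3.011 deploys/day


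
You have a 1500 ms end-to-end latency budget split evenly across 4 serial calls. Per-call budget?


Formula: per_stage = total_budget / stages
per_stage = 1500 / 4
per_stage = 375.0 ms

375.0 ms


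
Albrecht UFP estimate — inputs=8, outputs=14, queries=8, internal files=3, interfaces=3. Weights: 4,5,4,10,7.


UFP = EI*4 + EO*5 + EQ*4 + ILF*10 + EIF*7
UFP = 8*4 + 14*5 + 8*4 + 3*10 + 3*7
UFP = 32 + 70 + 32 + 30 + 21
UFP = 185

185


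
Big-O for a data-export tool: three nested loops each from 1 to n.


Reasoning: three levels of nesting over n
Complexity: O(n^3)

O(n^3)


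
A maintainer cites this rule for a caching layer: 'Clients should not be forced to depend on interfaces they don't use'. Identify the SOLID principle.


This describes the Interface Segregation Principle (ISP)

Interface Segregation Principle (ISP)


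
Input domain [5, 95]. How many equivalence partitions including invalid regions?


Valid range: [5, 95]
Class 1: x < 5 — invalid
Class 2: 5 ≤ x ≤ 95 — valid
Class 3: x > 95 — invalid
Total equivalence classes: 3

3 equivalence classes


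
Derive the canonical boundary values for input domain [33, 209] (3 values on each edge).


Range: [33, 209]
Boundaries: just below min, min, min+1, max-1, max, just above max
Values: [32, 33, 34, 208, 209, 210]

[32, 33, 34, 208, 209, 210]


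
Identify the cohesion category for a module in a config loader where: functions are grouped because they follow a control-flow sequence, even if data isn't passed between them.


Reasoning: Grouped by order of execution within a routine, not by data flow
Type: Procedural cohesion

Procedural cohesion


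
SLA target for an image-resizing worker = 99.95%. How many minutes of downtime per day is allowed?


Formula: allowed downtime = period * (100 - SLA) / 100
Period (day) = 1440 minutes
Unavailability fraction = (100 - 99.95) / 100
Allowed downtime = 1440 * (100 - 99.95) / 100
Allowed downtime = 0.72 minutes

0.72 minutes


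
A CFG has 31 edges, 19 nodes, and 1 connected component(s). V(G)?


Formula: V(G) = E - N + 2P
V(G) = 31 - 19 + 2*1
V(G) = 12 + 2
V(G) = 14

14


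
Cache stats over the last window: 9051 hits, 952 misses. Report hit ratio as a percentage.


Formula: hit rate = hits / (hits + misses) * 100
hit rate = 9051 / (9051 + 952) * 100
hit rate = 9051 / 10003 * 100
hit rate = 90.48%

90.48%


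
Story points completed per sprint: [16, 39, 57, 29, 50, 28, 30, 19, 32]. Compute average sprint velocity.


Formula: Avg velocity = Total points / Number of sprints
Points: [16, 39, 57, 29, 50, 28, 30, 19, 32]
Sum = 16 + 39 + 57 + 29 + 50 + 28 + 30 + 19 + 32 = 300
Avg velocity = 300 / 9 = 33.33 points/sprint

33.33 points/sprint


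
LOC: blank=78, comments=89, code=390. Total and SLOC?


Total LOC = blank + comment + code
Total LOC = 78 + 89 + 390 = 557
SLOC (source only) = code = 390

Total LOC: 557, SLOC: 390


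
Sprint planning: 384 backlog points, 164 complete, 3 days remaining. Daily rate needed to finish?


Formula: Required rate = Remaining points / Days left
Remaining = 384 - 164 = 220 points
Required rate = 220 / 3 = 73.33 points/day

73.33 points/day


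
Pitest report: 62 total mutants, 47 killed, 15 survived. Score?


Mutation score = killed / total * 100
Mutation score = 47 / 62 * 100
Mutation score = 75.81%

75.81%


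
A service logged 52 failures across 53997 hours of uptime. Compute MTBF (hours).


Formula: MTBF = Total operating time / Number of failures
MTBF = 53997 / 52
MTBF = 1038.4 hours

1038.4 hours


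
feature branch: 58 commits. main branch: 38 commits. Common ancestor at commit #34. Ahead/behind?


Common ancestor: commit #34
feature commits after divergence: 58 - 34 = 24
main commits after divergence: 38 - 34 = 4
feature is 24 commits ahead of main
main is 4 commits ahead of feature

feature ahead: 24, main ahead: 4


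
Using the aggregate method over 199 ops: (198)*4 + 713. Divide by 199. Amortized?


Formula: Amortized cost = Total cost / Operations
Total cost = (198 * 4) + (1 * 713)
Total cost = 792 + 713 = 1505
Amortized = 1505 / 199 = 7.5628

7.5628


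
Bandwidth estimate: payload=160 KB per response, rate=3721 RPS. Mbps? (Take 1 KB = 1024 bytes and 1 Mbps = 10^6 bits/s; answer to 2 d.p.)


Formula: Mbps = payload_bytes * RPS * 8 / 1e6
Payload per request = 160 KB = 160 * 1024 = 163840 bytes
Total bytes/sec = 163840 * 3721 = 609648640
Total bits/sec = 609648640 * 8 = 4877189120
Mbps = 4877189120 / 1e6 = 4877.19

4877.19 Mbps


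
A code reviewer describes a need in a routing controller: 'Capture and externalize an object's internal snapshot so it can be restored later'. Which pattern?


This matches the Memento pattern

Memento


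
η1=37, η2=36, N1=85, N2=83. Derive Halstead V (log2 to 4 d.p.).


Formula: V = N * log2(η), where N = N1 + N2 and η = η1 + η2
η = 37 + 36 = 73
N = 85 + 83 = 168
log2(73) ≈ 6.1898
V = 168 * 6.1898 = 1039.89

1039.89


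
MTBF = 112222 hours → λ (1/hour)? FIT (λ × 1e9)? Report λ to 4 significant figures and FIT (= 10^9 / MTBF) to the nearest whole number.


Formula: λ = 1 / MTBF; FIT = λ × 1e9 = 1e9 / MTBF
λ = 1 / 112222 ≈ 8.911e-06 failures/hour
FIT = 1e9 / 112222 ≈ 8911 failures per 1e9 hours (nearest whole number)

λ = 8.911e-06 /h, FIT = 8911


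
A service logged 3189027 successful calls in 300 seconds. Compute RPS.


Formula: throughput = requests / seconds
throughput = 3189027 / 300
throughput = 10630.09 requests/second

10630.09 requests/second


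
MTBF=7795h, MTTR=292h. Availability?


Availability = MTBF / (MTBF + MTTR)
Availability = 7795 / (7795 + 292)
Availability = 7795 / 8087
Availability = 96.3893%

96.3893%


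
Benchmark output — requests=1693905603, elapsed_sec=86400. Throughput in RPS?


Formula: throughput = requests / seconds
throughput = 1693905603 / 86400
throughput = 19605.39 requests/second

19605.39 requests/second


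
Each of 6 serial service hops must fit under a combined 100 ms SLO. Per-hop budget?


Formula: per_stage = total_budget / stages
per_stage = 100 / 6
per_stage = 16.67 ms

16.67 ms


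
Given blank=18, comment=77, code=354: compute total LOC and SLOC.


Total LOC = blank + comment + code
Total LOC = 18 + 77 + 354 = 449
SLOC (source only) = code = 354

Total LOC: 449, SLOC: 354


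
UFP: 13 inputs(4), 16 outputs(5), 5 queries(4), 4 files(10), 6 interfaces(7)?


UFP = EI*4 + EO*5 + EQ*4 + ILF*10 + EIF*7
UFP = 13*4 + 16*5 + 5*4 + 4*10 + 6*7
UFP = 52 + 80 + 20 + 40 + 42
UFP = 234

234


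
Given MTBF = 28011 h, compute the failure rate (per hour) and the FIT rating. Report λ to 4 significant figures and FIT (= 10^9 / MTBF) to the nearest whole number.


Formula: λ = 1 / MTBF; FIT = λ × 1e9 = 1e9 / MTBF
λ = 1 / 28011 ≈ 3.570e-05 failures/hour
FIT = 1e9 / 28011 ≈ 35700 failures per 1e9 hours (nearest whole number)

λ = 3.570e-05 /h, FIT = 35700


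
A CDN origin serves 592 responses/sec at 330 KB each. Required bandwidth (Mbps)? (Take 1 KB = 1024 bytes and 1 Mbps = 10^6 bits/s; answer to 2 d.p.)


Formula: Mbps = payload_bytes * RPS * 8 / 1e6
Payload per request = 330 KB = 330 * 1024 = 337920 bytes
Total bytes/sec = 337920 * 592 = 200048640
Total bits/sec = 200048640 * 8 = 1600389120
Mbps = 1600389120 / 1e6 = 1600.39

1600.39 Mbps


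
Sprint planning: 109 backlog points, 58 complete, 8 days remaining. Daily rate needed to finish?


Formula: Required rate = Remaining points / Days left
Remaining = 109 - 58 = 51 points
Required rate = 51 / 8 = 6.38 points/day

6.38 points/day


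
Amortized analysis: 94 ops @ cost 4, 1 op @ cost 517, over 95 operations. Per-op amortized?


Formula: Amortized cost = Total cost / Operations
Total cost = (94 * 4) + (1 * 517)
Total cost = 376 + 517 = 893
Amortized = 893 / 95 = 9.4

9.4


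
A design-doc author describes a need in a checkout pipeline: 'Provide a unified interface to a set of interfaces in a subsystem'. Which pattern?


This matches the Facade pattern

Facade


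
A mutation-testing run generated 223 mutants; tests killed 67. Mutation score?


Mutation score = killed / total * 100
Mutation score = 67 / 223 * 100
Mutation score = 30.04%

30.04%


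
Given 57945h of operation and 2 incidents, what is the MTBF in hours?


Formula: MTBF = Total operating time / Number of failures
MTBF = 57945 / 2
MTBF = 28972.5 hours

28972.5 hours


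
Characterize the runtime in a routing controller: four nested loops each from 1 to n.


Reasoning: four levels of nesting
Complexity: O(n^4)

O(n^4)


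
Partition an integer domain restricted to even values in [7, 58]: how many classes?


Constraint: even integers in [7, 58]
Class 1: x < 7 — out-of-range invalid
Class 2: x in [7,58] but odd — wrong type invalid
Class 3: x in [7,58] and even — valid
Class 4: x > 58 — out-of-range invalid
Total equivalence classes: 4

4 equivalence classes


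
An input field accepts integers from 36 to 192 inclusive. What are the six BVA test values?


Range: [36, 192]
Boundaries: just below min, min, min+1, max-1, max, just above max
Values: [35, 36, 37, 191, 192, 193]

[35, 36, 37, 191, 192, 193]


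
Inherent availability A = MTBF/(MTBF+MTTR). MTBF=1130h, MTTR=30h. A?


Availability = MTBF / (MTBF + MTTR)
Availability = 1130 / (1130 + 30)
Availability = 1130 / 1160
Availability = 97.4138%

97.4138%


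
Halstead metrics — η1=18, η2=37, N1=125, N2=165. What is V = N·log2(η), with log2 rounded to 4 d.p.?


Formula: V = N * log2(η), where N = N1 + N2 and η = η1 + η2
η = 18 + 37 = 55
N = 125 + 165 = 290
log2(55) ≈ 5.7814
V = 290 * 5.7814 = 1676.61

1676.61


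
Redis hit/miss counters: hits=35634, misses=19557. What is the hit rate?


Formula: hit rate = hits / (hits + misses) * 100
hit rate = 35634 / (35634 + 19557) * 100
hit rate = 35634 / 55191 * 100
hit rate = 64.56%

64.56%


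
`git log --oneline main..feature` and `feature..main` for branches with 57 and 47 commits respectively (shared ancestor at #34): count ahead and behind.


Common ancestor: commit #34
feature commits after divergence: 57 - 34 = 23
main commits after divergence: 47 - 34 = 13
feature is 23 commits ahead of main
main is 13 commits ahead of feature

feature ahead: 23, main ahead: 13


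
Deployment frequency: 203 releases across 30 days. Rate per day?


Formula: deployments per day = releases / days
= 203 / 30
= 6.767 deploys/day
(equivalently, 47.37 deploys/week)

6.767 deploys/day


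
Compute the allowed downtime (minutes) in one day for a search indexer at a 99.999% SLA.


Formula: allowed downtime = period * (100 - SLA) / 100
Period (day) = 1440 minutes
Unavailability fraction = (100 - 99.999) / 100
Allowed downtime = 1440 * (100 - 99.999) / 100
Allowed downtime = 0.0144 minutes

0.0144 minutes


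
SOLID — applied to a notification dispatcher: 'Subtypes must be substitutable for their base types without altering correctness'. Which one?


This describes the Liskov Substitution Principle (LSP)

Liskov Substitution Principle (LSP)


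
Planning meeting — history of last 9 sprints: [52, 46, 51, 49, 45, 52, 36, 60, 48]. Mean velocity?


Formula: Avg velocity = Total points / Number of sprints
Points: [52, 46, 51, 49, 45, 52, 36, 60, 48]
Sum = 52 + 46 + 51 + 49 + 45 + 52 + 36 + 60 + 48 = 439
Avg velocity = 439 / 9 = 48.78 points/sprint

48.78 points/sprint


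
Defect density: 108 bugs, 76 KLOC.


Defect density = defects / KLOC
Defect density = 108 / 76
Defect density = 1.421 defects/KLOC

1.421 defects/KLOC


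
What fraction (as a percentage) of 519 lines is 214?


Coverage = covered / total * 100
Coverage = 214 / 519 * 100
Coverage = 41.23%

41.23%


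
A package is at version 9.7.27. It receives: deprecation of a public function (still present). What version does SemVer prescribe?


Current: 9.7.27
Change category: 'deprecation of a public function (still present)' → minor bump
SemVer rule: minor bump → increment MINOR, reset PATCH to 0 (MAJOR unchanged)
New: 9.8.0

9.8.0


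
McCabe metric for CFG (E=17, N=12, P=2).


Formula: V(G) = E - N + 2P
V(G) = 17 - 12 + 2*2
V(G) = 5 + 4
V(G) = 9

9


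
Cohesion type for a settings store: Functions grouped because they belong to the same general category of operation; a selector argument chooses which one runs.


Reasoning: Grouped by category of activity, not by data or sequence
Type: Logical cohesion

Logical cohesion


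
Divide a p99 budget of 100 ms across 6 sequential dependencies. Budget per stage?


Formula: per_stage = total_budget / stages
per_stage = 100 / 6
per_stage = 16.67 ms

16.67 ms


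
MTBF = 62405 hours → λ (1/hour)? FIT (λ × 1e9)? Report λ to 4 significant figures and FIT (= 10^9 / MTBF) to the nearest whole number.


Formula: λ = 1 / MTBF; FIT = λ × 1e9 = 1e9 / MTBF
λ = 1 / 62405 ≈ 1.602e-05 failures/hour
FIT = 1e9 / 62405 ≈ 16024 failures per 1e9 hours (nearest whole number)

λ = 1.602e-05 /h, FIT = 16024


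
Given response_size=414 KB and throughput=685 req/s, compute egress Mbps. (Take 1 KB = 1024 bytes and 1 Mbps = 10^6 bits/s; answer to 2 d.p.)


Formula: Mbps = payload_bytes * RPS * 8 / 1e6
Payload per request = 414 KB = 414 * 1024 = 423936 bytes
Total bytes/sec = 423936 * 685 = 290396160
Total bits/sec = 290396160 * 8 = 2323169280
Mbps = 2323169280 / 1e6 = 2323.17

2323.17 Mbps


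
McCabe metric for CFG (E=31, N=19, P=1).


Formula: V(G) = E - N + 2P
V(G) = 31 - 19 + 2*1
V(G) = 12 + 2
V(G) = 14

14


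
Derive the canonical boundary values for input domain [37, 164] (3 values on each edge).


Range: [37, 164]
Boundaries: just below min, min, min+1, max-1, max, just above max
Values: [36, 37, 38, 163, 164, 165]

[36, 37, 38, 163, 164, 165]


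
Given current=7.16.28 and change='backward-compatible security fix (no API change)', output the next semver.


Current: 7.16.28
Change category: 'backward-compatible security fix (no API change)' → patch bump
SemVer rule: patch bump → increment PATCH (MAJOR and MINOR unchanged)
New: 7.16.29

7.16.29


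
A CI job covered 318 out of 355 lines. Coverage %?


Coverage = covered / total * 100
Coverage = 318 / 355 * 100
Coverage = 89.58%

89.58%


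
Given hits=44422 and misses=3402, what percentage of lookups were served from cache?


Formula: hit rate = hits / (hits + misses) * 100
hit rate = 44422 / (44422 + 3402) * 100
hit rate = 44422 / 47824 * 100
hit rate = 92.89%

92.89%


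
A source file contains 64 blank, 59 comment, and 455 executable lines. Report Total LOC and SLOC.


Total LOC = blank + comment + code
Total LOC = 64 + 59 + 455 = 578
SLOC (source only) = code = 455

Total LOC: 578, SLOC: 455


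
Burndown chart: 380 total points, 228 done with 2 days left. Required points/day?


Formula: Required rate = Remaining points / Days left
Remaining = 380 - 228 = 152 points
Required rate = 152 / 2 = 76.0 points/day

76.0 points/day


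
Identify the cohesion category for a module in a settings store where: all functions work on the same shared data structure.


Reasoning: Functions share data
Type: Communicational cohesion

Communicational cohesion


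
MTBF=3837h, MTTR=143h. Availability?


Availability = MTBF / (MTBF + MTTR)
Availability = 3837 / (3837 + 143)
Availability = 3837 / 3980
Availability = 96.407%

96.407%


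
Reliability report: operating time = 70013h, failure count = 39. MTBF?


Formula: MTBF = Total operating time / Number of failures
MTBF = 70013 / 39
MTBF = 1795.21 hours

1795.21 hours


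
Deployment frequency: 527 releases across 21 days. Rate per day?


Formula: deployments per day = releases / days
= 527 / 21
= 25.095 deploys/day
(equivalently, 175.67 deploys/week)

25.095 deploys/day


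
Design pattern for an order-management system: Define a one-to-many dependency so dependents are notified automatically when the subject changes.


This matches the Observer pattern

Observer


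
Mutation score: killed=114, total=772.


Mutation score = killed / total * 100
Mutation score = 114 / 772 * 100
Mutation score = 14.77%

14.77%


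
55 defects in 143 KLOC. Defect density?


Defect density = defects / KLOC
Defect density = 55 / 143
Defect density = 0.385 defects/KLOC

0.385 defects/KLOC


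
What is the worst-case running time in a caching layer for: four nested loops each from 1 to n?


Reasoning: four levels of nesting
Complexity: O(n^4)

O(n^4)


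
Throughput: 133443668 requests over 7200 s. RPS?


Formula: throughput = requests / seconds
throughput = 133443668 / 7200
throughput = 18533.84 requests/second

18533.84 requests/second


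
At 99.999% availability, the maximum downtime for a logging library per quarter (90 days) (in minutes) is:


Formula: allowed downtime = period * (100 - SLA) / 100
Period (quarter (90 days)) = 129600 minutes
Unavailability fraction = (100 - 99.999) / 100
Allowed downtime = 129600 * (100 - 99.999) / 100
Allowed downtime = 1.296 minutes

1.296 minutes


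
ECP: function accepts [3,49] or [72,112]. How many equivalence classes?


Valid ranges: [3,49] and [72,112]
Class 1: x < 3 — invalid
Class 2: 3 ≤ x ≤ 49 — valid
Class 3: 49 < x < 72 — invalid (gap between ranges)
Class 4: 72 ≤ x ≤ 112 — valid
Class 5: x > 112 — invalid
Total equivalence classes: 5

5 equivalence classes


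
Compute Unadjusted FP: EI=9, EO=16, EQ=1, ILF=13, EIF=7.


UFP = EI*4 + EO*5 + EQ*4 + ILF*10 + EIF*7
UFP = 9*4 + 16*5 + 1*4 + 13*10 + 7*7
UFP = 36 + 80 + 4 + 130 + 49
UFP = 299

299


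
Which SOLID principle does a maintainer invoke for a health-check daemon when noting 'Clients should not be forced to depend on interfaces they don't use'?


This describes the Interface Segregation Principle (ISP)

Interface Segregation Principle (ISP)


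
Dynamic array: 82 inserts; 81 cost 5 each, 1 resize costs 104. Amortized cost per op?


Formula: Amortized cost = Total cost / Operations
Total cost = (81 * 5) + (1 * 104)
Total cost = 405 + 104 = 509
Amortized = 509 / 82 = 6.2073

6.2073


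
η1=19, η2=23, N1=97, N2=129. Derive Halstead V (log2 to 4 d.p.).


Formula: V = N * log2(η), where N = N1 + N2 and η = η1 + η2
η = 19 + 23 = 42
N = 97 + 129 = 226
log2(42) ≈ 5.3923
V = 226 * 5.3923 = 1218.66

1218.66


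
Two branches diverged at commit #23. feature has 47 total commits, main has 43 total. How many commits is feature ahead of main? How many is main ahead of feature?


Common ancestor: commit #23
feature commits after divergence: 47 - 23 = 24
main commits after divergence: 43 - 23 = 20
feature is 24 commits ahead of main
main is 20 commits ahead of feature

feature ahead: 24, main ahead: 20


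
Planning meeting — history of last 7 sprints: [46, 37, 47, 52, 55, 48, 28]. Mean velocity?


Formula: Avg velocity = Total points / Number of sprints
Points: [46, 37, 47, 52, 55, 48, 28]
Sum = 46 + 37 + 47 + 52 + 55 + 48 + 28 = 313
Avg velocity = 313 / 7 = 44.71 points/sprint

44.71 points/sprint


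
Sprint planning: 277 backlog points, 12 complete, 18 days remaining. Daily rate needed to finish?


Formula: Required rate = Remaining points / Days left
Remaining = 277 - 12 = 265 points
Required rate = 265 / 18 = 14.72 points/day

14.72 points/day


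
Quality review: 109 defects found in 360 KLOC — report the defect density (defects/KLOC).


Defect density = defects / KLOC
Defect density = 109 / 360
Defect density = 0.303 defects/KLOC

0.303 defects/KLOC


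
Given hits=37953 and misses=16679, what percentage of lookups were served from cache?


Formula: hit rate = hits / (hits + misses) * 100
hit rate = 37953 / (37953 + 16679) * 100
hit rate = 37953 / 54632 * 100
hit rate = 69.47%

69.47%


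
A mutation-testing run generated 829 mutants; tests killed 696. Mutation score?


Mutation score = killed / total * 100
Mutation score = 696 / 829 * 100
Mutation score = 83.96%

83.96%


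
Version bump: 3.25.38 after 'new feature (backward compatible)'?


Current: 3.25.38
Change category: 'new feature (backward compatible)' → minor bump
SemVer rule: minor bump → increment MINOR, reset PATCH to 0 (MAJOR unchanged)
New: 3.26.0

3.26.0


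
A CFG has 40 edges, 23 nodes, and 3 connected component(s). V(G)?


Formula: V(G) = E - N + 2P
V(G) = 40 - 23 + 2*3
V(G) = 17 + 6
V(G) = 23

23


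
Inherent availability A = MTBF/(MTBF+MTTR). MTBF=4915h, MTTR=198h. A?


Availability = MTBF / (MTBF + MTTR)
Availability = 4915 / (4915 + 198)
Availability = 4915 / 5113
Availability = 96.1275%

96.1275%


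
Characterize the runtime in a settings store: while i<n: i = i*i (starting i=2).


Reasoning: squaring drives double-exponential growth; iterations ~ log log n
Complexity: O(log log n)

O(log log n)


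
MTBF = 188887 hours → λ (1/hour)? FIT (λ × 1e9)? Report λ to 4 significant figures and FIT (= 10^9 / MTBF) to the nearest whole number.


Formula: λ = 1 / MTBF; FIT = λ × 1e9 = 1e9 / MTBF
λ = 1 / 188887 ≈ 5.294e-06 failures/hour
FIT = 1e9 / 188887 ≈ 5294 failures per 1e9 hours (nearest whole number)

λ = 5.294e-06 /h, FIT = 5294


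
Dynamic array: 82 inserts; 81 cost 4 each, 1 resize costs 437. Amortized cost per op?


Formula: Amortized cost = Total cost / Operations
Total cost = (81 * 4) + (1 * 437)
Total cost = 324 + 437 = 761
Amortized = 761 / 82 = 9.2805

9.2805


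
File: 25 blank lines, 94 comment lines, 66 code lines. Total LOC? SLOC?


Total LOC = blank + comment + code
Total LOC = 25 + 94 + 66 = 185
SLOC (source only) = code = 66

Total LOC: 185, SLOC: 66


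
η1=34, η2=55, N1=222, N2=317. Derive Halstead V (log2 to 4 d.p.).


Formula: V = N * log2(η), where N = N1 + N2 and η = η1 + η2
η = 34 + 55 = 89
N = 222 + 317 = 539
log2(89) ≈ 6.4757
V = 539 * 6.4757 = 3490.40

3490.40


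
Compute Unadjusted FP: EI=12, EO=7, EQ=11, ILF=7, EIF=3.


UFP = EI*4 + EO*5 + EQ*4 + ILF*10 + EIF*7
UFP = 12*4 + 7*5 + 11*4 + 7*10 + 3*7
UFP = 48 + 35 + 44 + 70 + 21
UFP = 218

218


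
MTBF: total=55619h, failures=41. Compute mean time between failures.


Formula: MTBF = Total operating time / Number of failures
MTBF = 55619 / 41
MTBF = 1356.56 hours

1356.56 hours


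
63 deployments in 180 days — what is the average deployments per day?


Formula: deployments per day = releases / days
= 63 / 180
= 0.35 deploys/day
(equivalently, 2.45 deploys/week)

0.35 deploys/day


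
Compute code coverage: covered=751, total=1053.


Coverage = covered / total * 100
Coverage = 751 / 1053 * 100
Coverage = 71.32%

71.32%


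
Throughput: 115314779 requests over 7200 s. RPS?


Formula: throughput = requests / seconds
throughput = 115314779 / 7200
throughput = 16015.94 requests/second

16015.94 requests/second


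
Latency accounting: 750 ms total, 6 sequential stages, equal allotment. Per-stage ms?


Formula: per_stage = total_budget / stages
per_stage = 750 / 6
per_stage = 125.0 ms

125.0 ms


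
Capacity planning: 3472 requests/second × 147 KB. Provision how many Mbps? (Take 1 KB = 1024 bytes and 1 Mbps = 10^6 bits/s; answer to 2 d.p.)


Formula: Mbps = payload_bytes * RPS * 8 / 1e6
Payload per request = 147 KB = 147 * 1024 = 150528 bytes
Total bytes/sec = 150528 * 3472 = 522633216
Total bits/sec = 522633216 * 8 = 4181065728
Mbps = 4181065728 / 1e6 = 4181.07

4181.07 Mbps


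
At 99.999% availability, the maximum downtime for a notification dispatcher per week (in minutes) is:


Formula: allowed downtime = period * (100 - SLA) / 100
Period (week) = 10080 minutes
Unavailability fraction = (100 - 99.999) / 100
Allowed downtime = 10080 * (100 - 99.999) / 100
Allowed downtime = 0.1008 minutes

0.1008 minutes


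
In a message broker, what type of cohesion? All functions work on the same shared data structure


Reasoning: Functions share data
Type: Communicational cohesion

Communicational cohesion


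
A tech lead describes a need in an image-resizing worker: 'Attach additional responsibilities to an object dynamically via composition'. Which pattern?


This matches the Decorator pattern

Decorator


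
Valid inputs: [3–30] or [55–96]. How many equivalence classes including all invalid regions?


Valid ranges: [3,30] and [55,96]
Class 1: x < 3 — invalid
Class 2: 3 ≤ x ≤ 30 — valid
Class 3: 30 < x < 55 — invalid (gap between ranges)
Class 4: 55 ≤ x ≤ 96 — valid
Class 5: x > 96 — invalid
Total equivalence classes: 5

5 equivalence classes


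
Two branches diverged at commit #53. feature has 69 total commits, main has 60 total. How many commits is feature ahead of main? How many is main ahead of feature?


Common ancestor: commit #53
feature commits after divergence: 69 - 53 = 16
main commits after divergence: 60 - 53 = 7
feature is 16 commits ahead of main
main is 7 commits ahead of feature

feature ahead: 16, main ahead: 7


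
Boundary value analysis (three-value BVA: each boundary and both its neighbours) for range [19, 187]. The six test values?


Range: [19, 187]
Boundaries: just below min, min, min+1, max-1, max, just above max
Values: [18, 19, 20, 186, 187, 188]

[18, 19, 20, 186, 187, 188]


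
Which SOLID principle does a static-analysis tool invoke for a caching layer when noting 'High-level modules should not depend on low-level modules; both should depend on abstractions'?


This describes the Dependency Inversion Principle (DIP)

Dependency Inversion Principle (DIP)
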